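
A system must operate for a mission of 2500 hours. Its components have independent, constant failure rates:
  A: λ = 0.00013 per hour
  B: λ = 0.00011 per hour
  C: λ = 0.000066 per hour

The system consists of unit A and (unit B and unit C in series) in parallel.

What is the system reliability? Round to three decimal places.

R(A) = exp(−0.00013 × 2500) = 0.72253
R(B) = exp(−0.00011 × 2500) = 0.75957
R(C) = exp(−0.000066 × 2500) = 0.84789
Series (B and C): 0.75957 × 0.84789 = 0.64403
Parallel (A and [0.64403]): 1 − (1 − 0.72253)(1 − 0.64403) = 0.901

0.901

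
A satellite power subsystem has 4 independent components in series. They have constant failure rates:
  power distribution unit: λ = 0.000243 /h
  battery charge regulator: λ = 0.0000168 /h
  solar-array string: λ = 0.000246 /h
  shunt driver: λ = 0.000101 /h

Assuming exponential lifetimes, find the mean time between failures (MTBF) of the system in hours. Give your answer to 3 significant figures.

1650

Series of exponential components: λ_sys = Σ λ_i
λ_sys = 0.000243 + 0.0000168 + 0.000246 + 0.000101 = 6.0680e-04 /h
MTBF = 1 / λ_sys = 1650 h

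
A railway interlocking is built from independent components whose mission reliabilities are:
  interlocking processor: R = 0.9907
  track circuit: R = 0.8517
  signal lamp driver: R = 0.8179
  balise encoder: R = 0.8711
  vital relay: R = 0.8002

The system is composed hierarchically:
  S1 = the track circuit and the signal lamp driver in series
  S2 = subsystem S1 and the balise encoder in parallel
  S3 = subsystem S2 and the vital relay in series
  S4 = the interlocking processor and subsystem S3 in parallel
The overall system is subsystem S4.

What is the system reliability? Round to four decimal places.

0.9979

Series (track circuit and signal lamp driver): 0.851700 × 0.817900 = 0.696605
Parallel ([0.696605] and balise encoder): 1 − (1 − 0.696605)(1 − 0.871100) = 0.960892
Series ([0.960892] and vital relay): 0.960892 × 0.800200 = 0.768906
Parallel (interlocking processor and [0.768906]): 1 − (1 − 0.990700)(1 − 0.768906) = 0.9979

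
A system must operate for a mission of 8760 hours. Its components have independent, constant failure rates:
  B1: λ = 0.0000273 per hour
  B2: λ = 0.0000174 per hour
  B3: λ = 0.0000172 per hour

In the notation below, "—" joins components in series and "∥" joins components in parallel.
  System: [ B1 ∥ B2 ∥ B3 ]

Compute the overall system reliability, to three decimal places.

0.996

R(B1) = exp(−0.0000273 × 8760) = 0.78730
R(B2) = exp(−0.0000174 × 8760) = 0.85862
R(B3) = exp(−0.0000172 × 8760) = 0.86013
Parallel (B1, B2, and B3): 1 − (1 − 0.78730)(1 − 0.85862)(1 − 0.86013) = 0.996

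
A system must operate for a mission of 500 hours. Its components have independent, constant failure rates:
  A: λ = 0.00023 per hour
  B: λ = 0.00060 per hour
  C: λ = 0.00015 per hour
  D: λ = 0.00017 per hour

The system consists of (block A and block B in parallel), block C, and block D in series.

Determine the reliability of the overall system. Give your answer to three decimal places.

R(A) = exp(−0.00023 × 500) = 0.89137
R(B) = exp(−0.00060 × 500) = 0.74082
R(C) = exp(−0.00015 × 500) = 0.92774
R(D) = exp(−0.00017 × 500) = 0.91851
Parallel (A and B): 1 − (1 − 0.89137)(1 − 0.74082) = 0.97185
Series ([0.97185], C, and D): 0.97185 × 0.92774 × 0.91851 = 0.828

0.828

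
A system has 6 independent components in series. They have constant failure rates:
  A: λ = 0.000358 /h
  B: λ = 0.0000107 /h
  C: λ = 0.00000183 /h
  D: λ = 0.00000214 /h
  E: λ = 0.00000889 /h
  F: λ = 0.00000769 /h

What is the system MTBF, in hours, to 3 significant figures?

2570

Series of exponential components: λ_sys = Σ λ_i
λ_sys = 0.000358 + 0.0000107 + 0.00000183 + 0.00000214 + 0.00000889 + 0.00000769 = 3.8925e-04 /h
MTBF = 1 / λ_sys = 2570 h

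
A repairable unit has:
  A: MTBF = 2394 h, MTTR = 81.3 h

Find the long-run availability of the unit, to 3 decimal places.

0.967

A(A) = MTBF/(MTBF+MTTR) = 2394/(2394+81.3) = 0.967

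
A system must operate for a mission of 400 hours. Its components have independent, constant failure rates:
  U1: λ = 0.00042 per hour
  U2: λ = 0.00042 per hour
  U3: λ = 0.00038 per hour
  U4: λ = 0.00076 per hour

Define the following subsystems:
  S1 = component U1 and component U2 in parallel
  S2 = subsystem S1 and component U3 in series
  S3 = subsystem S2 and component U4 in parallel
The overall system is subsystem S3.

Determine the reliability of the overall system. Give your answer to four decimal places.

0.9577

R(U1) = exp(−0.00042 × 400) = 0.845354
R(U2) = exp(−0.00042 × 400) = 0.845354
R(U3) = exp(−0.00038 × 400) = 0.858988
R(U4) = exp(−0.00076 × 400) = 0.737861
Parallel (U1 and U2): 1 − (1 − 0.845354)(1 − 0.845354) = 0.976085
Series ([0.976085] and U3): 0.976085 × 0.858988 = 0.838445
Parallel ([0.838445] and U4): 1 − (1 − 0.838445)(1 − 0.737861) = 0.9577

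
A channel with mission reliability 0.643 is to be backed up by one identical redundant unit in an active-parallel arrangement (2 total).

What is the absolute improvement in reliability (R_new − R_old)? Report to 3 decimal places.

R_before = 0.643
R_after = 1 − (1 − 0.643)^2 = 0.873
ΔR = 0.873 − 0.643 = 0.230

0.230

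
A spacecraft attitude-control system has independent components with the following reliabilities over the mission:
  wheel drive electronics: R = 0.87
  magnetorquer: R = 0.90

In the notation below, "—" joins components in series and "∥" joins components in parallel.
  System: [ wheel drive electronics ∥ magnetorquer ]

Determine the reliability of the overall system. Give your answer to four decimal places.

Parallel (wheel drive electronics and magnetorquer): 1 − (1 − 0.870000)(1 − 0.900000) = 0.9870

0.9870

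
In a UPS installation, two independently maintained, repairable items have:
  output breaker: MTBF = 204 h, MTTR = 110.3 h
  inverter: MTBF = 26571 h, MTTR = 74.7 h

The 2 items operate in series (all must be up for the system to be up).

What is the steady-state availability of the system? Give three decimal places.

A(output breaker) = MTBF/(MTBF+MTTR) = 204/(204+110.3) = 0.649061
A(inverter) = MTBF/(MTBF+MTTR) = 26571/(26571+74.7) = 0.997197
Series availability: 0.649061 × 0.997197 = 0.647

0.647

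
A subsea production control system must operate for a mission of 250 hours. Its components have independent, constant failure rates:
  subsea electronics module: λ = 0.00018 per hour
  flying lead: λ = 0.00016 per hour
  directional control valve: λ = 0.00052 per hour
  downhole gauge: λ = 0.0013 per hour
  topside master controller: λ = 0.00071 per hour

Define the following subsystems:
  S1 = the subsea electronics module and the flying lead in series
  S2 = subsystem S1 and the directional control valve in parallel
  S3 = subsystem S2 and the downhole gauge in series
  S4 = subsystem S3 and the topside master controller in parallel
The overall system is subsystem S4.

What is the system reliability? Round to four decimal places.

0.9537

R(subsea electronics module) = exp(−0.00018 × 250) = 0.955997
R(flying lead) = exp(−0.00016 × 250) = 0.960789
R(directional control valve) = exp(−0.00052 × 250) = 0.878095
R(downhole gauge) = exp(−0.0013 × 250) = 0.722527
R(topside master controller) = exp(−0.00071 × 250) = 0.837361
Series (subsea electronics module and flying lead): 0.955997 × 0.960789 = 0.918511
Parallel ([0.918511] and directional control valve): 1 − (1 − 0.918511)(1 − 0.878095) = 0.990066
Series ([0.990066] and downhole gauge): 0.990066 × 0.722527 = 0.715349
Parallel ([0.715349] and topside master controller): 1 − (1 − 0.715349)(1 − 0.837361) = 0.9537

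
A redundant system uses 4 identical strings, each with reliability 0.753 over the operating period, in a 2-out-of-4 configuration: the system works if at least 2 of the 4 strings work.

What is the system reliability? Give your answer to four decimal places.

R = Σ_{i=2}^{4} C(4,i) p^i (1−p)^{4−i} with p = 0.753
C(4,2)·0.753^2·0.247^2 = 0.207556
C(4,3)·0.753^3·0.247^1 = 0.421834
C(4,4)·0.753^4·0.247^0 = 0.321499
Sum = 0.9509

0.9509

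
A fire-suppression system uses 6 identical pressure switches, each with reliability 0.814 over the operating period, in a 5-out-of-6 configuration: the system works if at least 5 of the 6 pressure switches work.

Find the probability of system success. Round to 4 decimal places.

R = Σ_{i=5}^{6} C(6,i) p^i (1−p)^{6−i} with p = 0.814
C(6,5)·0.814^5·0.186^1 = 0.398829
C(6,6)·0.814^6·0.186^0 = 0.290902
Sum = 0.6897

0.6897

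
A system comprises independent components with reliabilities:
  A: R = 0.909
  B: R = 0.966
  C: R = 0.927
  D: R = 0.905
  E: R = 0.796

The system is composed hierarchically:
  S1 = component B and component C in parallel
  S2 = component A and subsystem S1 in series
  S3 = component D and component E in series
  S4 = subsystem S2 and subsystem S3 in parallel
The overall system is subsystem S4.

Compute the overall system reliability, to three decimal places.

0.974

Parallel (B and C): 1 − (1 − 0.96600)(1 − 0.92700) = 0.99752
Series (A and [0.99752]): 0.90900 × 0.99752 = 0.90675
Series (D and E): 0.90500 × 0.79600 = 0.72038
Parallel ([0.90675] and [0.72038]): 1 − (1 − 0.90675)(1 − 0.72038) = 0.974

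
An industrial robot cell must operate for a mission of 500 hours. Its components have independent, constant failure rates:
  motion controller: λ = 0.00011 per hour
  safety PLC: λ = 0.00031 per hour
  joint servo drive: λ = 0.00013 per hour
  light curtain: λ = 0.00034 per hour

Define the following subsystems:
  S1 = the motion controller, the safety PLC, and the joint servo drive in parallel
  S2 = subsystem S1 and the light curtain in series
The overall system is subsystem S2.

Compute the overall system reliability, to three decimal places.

0.843

R(motion controller) = exp(−0.00011 × 500) = 0.94649
R(safety PLC) = exp(−0.00031 × 500) = 0.85642
R(joint servo drive) = exp(−0.00013 × 500) = 0.93707
R(light curtain) = exp(−0.00034 × 500) = 0.84366
Parallel (motion controller, safety PLC, and joint servo drive): 1 − (1 − 0.94649)(1 − 0.85642)(1 − 0.93707) = 0.99952
Series ([0.99952] and light curtain): 0.99952 × 0.84366 = 0.843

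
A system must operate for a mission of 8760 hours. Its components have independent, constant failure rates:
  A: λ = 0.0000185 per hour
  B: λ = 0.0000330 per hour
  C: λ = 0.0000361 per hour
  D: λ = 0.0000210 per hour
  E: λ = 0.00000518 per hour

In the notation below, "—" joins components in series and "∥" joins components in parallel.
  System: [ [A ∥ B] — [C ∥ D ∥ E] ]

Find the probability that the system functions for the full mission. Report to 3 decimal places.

0.960

R(A) = exp(−0.0000185 × 8760) = 0.85039
R(B) = exp(−0.0000330 × 8760) = 0.74895
R(C) = exp(−0.0000361 × 8760) = 0.72889
R(D) = exp(−0.0000210 × 8760) = 0.83197
R(E) = exp(−0.00000518 × 8760) = 0.95564
Parallel (A and B): 1 − (1 − 0.85039)(1 − 0.74895) = 0.96244
Parallel (C, D, and E): 1 − (1 − 0.72889)(1 − 0.83197)(1 − 0.95564) = 0.99798
Series ([0.96244] and [0.99798]): 0.96244 × 0.99798 = 0.960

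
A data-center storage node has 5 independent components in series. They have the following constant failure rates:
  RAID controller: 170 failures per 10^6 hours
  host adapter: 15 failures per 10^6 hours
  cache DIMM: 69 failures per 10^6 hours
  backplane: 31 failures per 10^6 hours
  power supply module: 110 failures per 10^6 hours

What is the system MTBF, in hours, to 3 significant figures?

2530

Series of exponential components: λ_sys = Σ λ_i
λ_sys = 0.00017 + 0.000015 + 0.000069 + 0.000031 + 0.00011 = 3.9500e-04 /h
MTBF = 1 / λ_sys = 2530 h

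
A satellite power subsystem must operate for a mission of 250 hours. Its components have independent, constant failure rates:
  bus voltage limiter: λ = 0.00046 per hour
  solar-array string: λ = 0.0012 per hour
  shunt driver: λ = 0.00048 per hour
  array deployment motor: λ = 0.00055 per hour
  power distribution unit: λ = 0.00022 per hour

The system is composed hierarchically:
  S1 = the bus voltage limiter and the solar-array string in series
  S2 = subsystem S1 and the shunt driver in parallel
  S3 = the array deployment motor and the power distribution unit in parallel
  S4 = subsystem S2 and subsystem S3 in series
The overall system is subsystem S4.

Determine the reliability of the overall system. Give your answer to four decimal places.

R(bus voltage limiter) = exp(−0.00046 × 250) = 0.891366
R(solar-array string) = exp(−0.0012 × 250) = 0.740818
R(shunt driver) = exp(−0.00048 × 250) = 0.886920
R(array deployment motor) = exp(−0.00055 × 250) = 0.871534
R(power distribution unit) = exp(−0.00022 × 250) = 0.946485
Series (bus voltage limiter and solar-array string): 0.891366 × 0.740818 = 0.660340
Parallel ([0.660340] and shunt driver): 1 − (1 − 0.660340)(1 − 0.886920) = 0.961591
Parallel (array deployment motor and power distribution unit): 1 − (1 − 0.871534)(1 − 0.946485) = 0.993125
Series ([0.961591] and [0.993125]): 0.961591 × 0.993125 = 0.9550

0.9550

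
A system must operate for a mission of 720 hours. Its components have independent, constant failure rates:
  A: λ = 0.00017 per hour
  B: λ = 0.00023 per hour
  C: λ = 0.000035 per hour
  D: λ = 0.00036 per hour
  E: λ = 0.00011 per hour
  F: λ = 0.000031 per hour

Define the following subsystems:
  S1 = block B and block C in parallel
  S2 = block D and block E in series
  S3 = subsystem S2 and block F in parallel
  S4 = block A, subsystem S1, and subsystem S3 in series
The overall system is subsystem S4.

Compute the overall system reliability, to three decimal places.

0.876

R(A) = exp(−0.00017 × 720) = 0.88479
R(B) = exp(−0.00023 × 720) = 0.84739
R(C) = exp(−0.000035 × 720) = 0.97511
R(D) = exp(−0.00036 × 720) = 0.77167
R(E) = exp(−0.00011 × 720) = 0.92386
R(F) = exp(−0.000031 × 720) = 0.97793
Parallel (B and C): 1 − (1 − 0.84739)(1 − 0.97511) = 0.99620
Series (D and E): 0.77167 × 0.92386 = 0.71292
Parallel ([0.71292] and F): 1 − (1 − 0.71292)(1 − 0.97793) = 0.99366
Series (A, [0.99620], and [0.99366]): 0.88479 × 0.99620 × 0.99366 = 0.876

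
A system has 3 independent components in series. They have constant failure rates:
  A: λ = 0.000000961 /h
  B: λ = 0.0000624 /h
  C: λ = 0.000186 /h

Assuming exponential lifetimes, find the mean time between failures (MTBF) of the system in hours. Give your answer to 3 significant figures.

4010

Series of exponential components: λ_sys = Σ λ_i
λ_sys = 0.000000961 + 0.0000624 + 0.000186 = 2.4936e-04 /h
MTBF = 1 / λ_sys = 4010 h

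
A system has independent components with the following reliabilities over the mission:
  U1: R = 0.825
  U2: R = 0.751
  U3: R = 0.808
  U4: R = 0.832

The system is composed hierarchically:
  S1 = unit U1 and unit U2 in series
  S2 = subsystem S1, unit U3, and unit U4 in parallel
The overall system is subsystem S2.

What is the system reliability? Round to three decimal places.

0.988

Series (U1 and U2): 0.82500 × 0.75100 = 0.61958
Parallel ([0.61958], U3, and U4): 1 − (1 − 0.61958)(1 − 0.80800)(1 − 0.83200) = 0.988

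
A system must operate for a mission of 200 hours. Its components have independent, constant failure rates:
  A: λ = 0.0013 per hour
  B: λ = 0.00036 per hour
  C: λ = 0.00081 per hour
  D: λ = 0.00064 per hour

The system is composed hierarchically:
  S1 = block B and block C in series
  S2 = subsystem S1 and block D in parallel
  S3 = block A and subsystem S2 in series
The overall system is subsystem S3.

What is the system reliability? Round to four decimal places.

R(A) = exp(−0.0013 × 200) = 0.771052
R(B) = exp(−0.00036 × 200) = 0.930531
R(C) = exp(−0.00081 × 200) = 0.850441
R(D) = exp(−0.00064 × 200) = 0.879853
Series (B and C): 0.930531 × 0.850441 = 0.791362
Parallel ([0.791362] and D): 1 − (1 − 0.791362)(1 − 0.879853) = 0.974933
Series (A and [0.974933]): 0.771052 × 0.974933 = 0.7517

0.7517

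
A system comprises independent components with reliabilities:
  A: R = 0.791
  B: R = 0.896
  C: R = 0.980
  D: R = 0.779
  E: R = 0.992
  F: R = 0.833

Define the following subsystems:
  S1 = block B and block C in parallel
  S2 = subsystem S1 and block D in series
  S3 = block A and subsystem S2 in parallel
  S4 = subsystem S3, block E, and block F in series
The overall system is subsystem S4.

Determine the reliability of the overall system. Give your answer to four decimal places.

0.7879

Parallel (B and C): 1 − (1 − 0.896000)(1 − 0.980000) = 0.997920
Series ([0.997920] and D): 0.997920 × 0.779000 = 0.777380
Parallel (A and [0.777380]): 1 − (1 − 0.791000)(1 − 0.777380) = 0.953472
Series ([0.953472], E, and F): 0.953472 × 0.992000 × 0.833000 = 0.7879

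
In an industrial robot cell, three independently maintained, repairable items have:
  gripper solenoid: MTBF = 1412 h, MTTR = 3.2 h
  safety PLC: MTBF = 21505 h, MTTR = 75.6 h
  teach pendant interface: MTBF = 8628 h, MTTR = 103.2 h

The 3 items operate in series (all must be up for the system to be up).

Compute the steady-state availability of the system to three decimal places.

0.982

A(gripper solenoid) = MTBF/(MTBF+MTTR) = 1412/(1412+3.2) = 0.997739
A(safety PLC) = MTBF/(MTBF+MTTR) = 21505/(21505+75.6) = 0.996497
A(teach pendant interface) = MTBF/(MTBF+MTTR) = 8628/(8628+103.2) = 0.988180
Series availability: 0.997739 × 0.996497 × 0.988180 = 0.982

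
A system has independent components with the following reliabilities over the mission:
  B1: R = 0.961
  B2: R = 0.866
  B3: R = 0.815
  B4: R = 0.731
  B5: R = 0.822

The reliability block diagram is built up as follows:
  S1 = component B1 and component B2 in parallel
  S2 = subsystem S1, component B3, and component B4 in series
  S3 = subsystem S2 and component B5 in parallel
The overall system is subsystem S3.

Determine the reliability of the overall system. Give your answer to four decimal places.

0.9275

Parallel (B1 and B2): 1 − (1 − 0.961000)(1 − 0.866000) = 0.994774
Series ([0.994774], B3, and B4): 0.994774 × 0.815000 × 0.731000 = 0.592652
Parallel ([0.592652] and B5): 1 − (1 − 0.592652)(1 − 0.822000) = 0.9275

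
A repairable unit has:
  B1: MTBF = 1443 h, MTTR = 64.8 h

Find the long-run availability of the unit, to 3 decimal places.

0.957

A(B1) = MTBF/(MTBF+MTTR) = 1443/(1443+64.8) = 0.957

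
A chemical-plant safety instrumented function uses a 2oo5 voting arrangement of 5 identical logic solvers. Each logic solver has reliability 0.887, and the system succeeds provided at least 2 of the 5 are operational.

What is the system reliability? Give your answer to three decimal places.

R = Σ_{i=2}^{5} C(5,i) p^i (1−p)^{5−i} with p = 0.887
C(5,2)·0.887^2·0.113^3 = 0.01135
C(5,3)·0.887^3·0.113^2 = 0.08911
C(5,4)·0.887^4·0.113^1 = 0.34974
C(5,5)·0.887^5·0.113^0 = 0.54906
Sum = 0.999

0.999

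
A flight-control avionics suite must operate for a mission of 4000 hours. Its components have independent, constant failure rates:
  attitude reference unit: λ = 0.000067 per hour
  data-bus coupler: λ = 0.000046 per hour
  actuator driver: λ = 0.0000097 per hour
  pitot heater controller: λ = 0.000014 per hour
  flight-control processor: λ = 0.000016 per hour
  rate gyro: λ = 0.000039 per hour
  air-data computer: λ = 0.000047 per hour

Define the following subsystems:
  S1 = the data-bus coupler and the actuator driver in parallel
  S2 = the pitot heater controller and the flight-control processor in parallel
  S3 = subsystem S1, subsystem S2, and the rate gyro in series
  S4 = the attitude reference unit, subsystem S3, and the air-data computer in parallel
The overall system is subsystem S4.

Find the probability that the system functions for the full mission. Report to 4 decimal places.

R(attitude reference unit) = exp(−0.000067 × 4000) = 0.764908
R(data-bus coupler) = exp(−0.000046 × 4000) = 0.831936
R(actuator driver) = exp(−0.0000097 × 4000) = 0.961943
R(pitot heater controller) = exp(−0.000014 × 4000) = 0.945539
R(flight-control processor) = exp(−0.000016 × 4000) = 0.938005
R(rate gyro) = exp(−0.000039 × 4000) = 0.855559
R(air-data computer) = exp(−0.000047 × 4000) = 0.828615
Parallel (data-bus coupler and actuator driver): 1 − (1 − 0.831936)(1 − 0.961943) = 0.993604
Parallel (pitot heater controller and flight-control processor): 1 − (1 − 0.945539)(1 − 0.938005) = 0.996624
Series ([0.993604], [0.996624], and rate gyro): 0.993604 × 0.996624 × 0.855559 = 0.847217
Parallel (attitude reference unit, [0.847217], and air-data computer): 1 − (1 − 0.764908)(1 − 0.847217)(1 − 0.828615) = 0.9938

0.9938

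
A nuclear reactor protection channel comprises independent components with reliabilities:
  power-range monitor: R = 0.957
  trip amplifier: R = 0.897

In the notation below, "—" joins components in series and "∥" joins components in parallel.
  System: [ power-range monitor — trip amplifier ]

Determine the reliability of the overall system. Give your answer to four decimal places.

Series (power-range monitor and trip amplifier): 0.957000 × 0.897000 = 0.8584

0.8584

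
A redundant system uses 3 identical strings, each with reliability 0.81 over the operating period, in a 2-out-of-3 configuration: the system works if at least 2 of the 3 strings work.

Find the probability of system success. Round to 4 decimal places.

0.9054

R = Σ_{i=2}^{3} C(3,i) p^i (1−p)^{3−i} with p = 0.81
C(3,2)·0.81^2·0.19^1 = 0.373977
C(3,3)·0.81^3·0.19^0 = 0.531441
Sum = 0.9054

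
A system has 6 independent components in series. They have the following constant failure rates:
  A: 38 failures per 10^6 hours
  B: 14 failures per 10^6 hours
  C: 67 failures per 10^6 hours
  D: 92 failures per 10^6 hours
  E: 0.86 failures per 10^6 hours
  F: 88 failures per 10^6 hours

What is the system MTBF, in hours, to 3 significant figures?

Series of exponential components: λ_sys = Σ λ_i
λ_sys = 0.000038 + 0.000014 + 0.000067 + 0.000092 + 0.00000086 + 0.000088 = 2.9986e-04 /h
MTBF = 1 / λ_sys = 3330 h

3330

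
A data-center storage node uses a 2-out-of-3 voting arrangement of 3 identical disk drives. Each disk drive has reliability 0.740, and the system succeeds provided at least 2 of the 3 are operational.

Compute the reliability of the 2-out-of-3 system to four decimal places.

0.8324

R = Σ_{i=2}^{3} C(3,i) p^i (1−p)^{3−i} with p = 0.740
C(3,2)·0.740^2·0.260^1 = 0.427128
C(3,3)·0.740^3·0.260^0 = 0.405224
Sum = 0.8324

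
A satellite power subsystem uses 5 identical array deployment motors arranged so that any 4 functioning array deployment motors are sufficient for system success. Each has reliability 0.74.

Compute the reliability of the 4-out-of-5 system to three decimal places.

R = Σ_{i=4}^{5} C(5,i) p^i (1−p)^{5−i} with p = 0.74
C(5,4)·0.74^4·0.26^1 = 0.38983
C(5,5)·0.74^5·0.26^0 = 0.22190
Sum = 0.612

0.612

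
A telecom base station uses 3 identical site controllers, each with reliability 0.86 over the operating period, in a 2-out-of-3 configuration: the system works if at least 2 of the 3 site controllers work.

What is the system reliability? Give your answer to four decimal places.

0.9467

R = Σ_{i=2}^{3} C(3,i) p^i (1−p)^{3−i} with p = 0.86
C(3,2)·0.86^2·0.14^1 = 0.310632
C(3,3)·0.86^3·0.14^0 = 0.636056
Sum = 0.9467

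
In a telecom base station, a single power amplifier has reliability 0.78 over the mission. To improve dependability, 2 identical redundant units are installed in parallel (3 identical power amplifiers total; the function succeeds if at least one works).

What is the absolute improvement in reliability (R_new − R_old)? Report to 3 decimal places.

0.209

R_before = 0.78
R_after = 1 − (1 − 0.78)^3 = 0.989
ΔR = 0.989 − 0.78 = 0.209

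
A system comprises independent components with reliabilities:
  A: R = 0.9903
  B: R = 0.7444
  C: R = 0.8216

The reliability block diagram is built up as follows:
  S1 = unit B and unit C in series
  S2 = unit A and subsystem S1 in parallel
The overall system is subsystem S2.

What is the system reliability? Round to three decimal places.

Series (B and C): 0.74440 × 0.82160 = 0.61160
Parallel (A and [0.61160]): 1 − (1 − 0.99030)(1 − 0.61160) = 0.996

0.996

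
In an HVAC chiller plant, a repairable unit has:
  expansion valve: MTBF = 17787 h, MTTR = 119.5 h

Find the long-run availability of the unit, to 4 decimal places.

0.9933

A(expansion valve) = MTBF/(MTBF+MTTR) = 17787/(17787+119.5) = 0.9933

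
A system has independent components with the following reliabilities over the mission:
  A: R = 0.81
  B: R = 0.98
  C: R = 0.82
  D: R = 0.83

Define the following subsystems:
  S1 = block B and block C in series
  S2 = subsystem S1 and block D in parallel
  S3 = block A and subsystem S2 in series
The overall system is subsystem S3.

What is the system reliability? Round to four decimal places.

0.7830

Series (B and C): 0.980000 × 0.820000 = 0.803600
Parallel ([0.803600] and D): 1 − (1 − 0.803600)(1 − 0.830000) = 0.966612
Series (A and [0.966612]): 0.810000 × 0.966612 = 0.7830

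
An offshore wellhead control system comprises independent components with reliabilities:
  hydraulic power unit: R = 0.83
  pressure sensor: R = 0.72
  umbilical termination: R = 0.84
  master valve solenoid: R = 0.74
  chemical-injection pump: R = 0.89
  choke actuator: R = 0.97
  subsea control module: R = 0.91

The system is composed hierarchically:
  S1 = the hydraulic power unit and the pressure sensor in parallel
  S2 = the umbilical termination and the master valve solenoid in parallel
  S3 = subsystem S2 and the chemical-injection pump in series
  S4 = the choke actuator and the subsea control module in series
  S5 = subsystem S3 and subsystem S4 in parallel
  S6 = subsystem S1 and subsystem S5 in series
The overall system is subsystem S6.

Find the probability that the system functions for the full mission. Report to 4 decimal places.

Parallel (hydraulic power unit and pressure sensor): 1 − (1 − 0.830000)(1 − 0.720000) = 0.952400
Parallel (umbilical termination and master valve solenoid): 1 − (1 − 0.840000)(1 − 0.740000) = 0.958400
Series ([0.958400] and chemical-injection pump): 0.958400 × 0.890000 = 0.852976
Series (choke actuator and subsea control module): 0.970000 × 0.910000 = 0.882700
Parallel ([0.852976] and [0.882700]): 1 − (1 − 0.852976)(1 − 0.882700) = 0.982754
Series ([0.952400] and [0.982754]): 0.952400 × 0.982754 = 0.9360

0.9360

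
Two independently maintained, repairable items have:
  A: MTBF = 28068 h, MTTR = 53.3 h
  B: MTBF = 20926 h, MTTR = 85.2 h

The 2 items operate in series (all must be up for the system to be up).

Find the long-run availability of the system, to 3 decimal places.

A(A) = MTBF/(MTBF+MTTR) = 28068/(28068+53.3) = 0.998105
A(B) = MTBF/(MTBF+MTTR) = 20926/(20926+85.2) = 0.995945
Series availability: 0.998105 × 0.995945 = 0.994

0.994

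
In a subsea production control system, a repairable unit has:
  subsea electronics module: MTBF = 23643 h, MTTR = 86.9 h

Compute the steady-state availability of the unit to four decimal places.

0.9963

A(subsea electronics module) = MTBF/(MTBF+MTTR) = 23643/(23643+86.9) = 0.9963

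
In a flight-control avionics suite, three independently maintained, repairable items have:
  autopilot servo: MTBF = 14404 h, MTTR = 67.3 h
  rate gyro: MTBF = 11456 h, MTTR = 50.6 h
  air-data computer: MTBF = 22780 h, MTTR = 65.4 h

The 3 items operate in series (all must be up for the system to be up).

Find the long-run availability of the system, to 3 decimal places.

0.988

A(autopilot servo) = MTBF/(MTBF+MTTR) = 14404/(14404+67.3) = 0.995349
A(rate gyro) = MTBF/(MTBF+MTTR) = 11456/(11456+50.6) = 0.995603
A(air-data computer) = MTBF/(MTBF+MTTR) = 22780/(22780+65.4) = 0.997137
Series availability: 0.995349 × 0.995603 × 0.997137 = 0.988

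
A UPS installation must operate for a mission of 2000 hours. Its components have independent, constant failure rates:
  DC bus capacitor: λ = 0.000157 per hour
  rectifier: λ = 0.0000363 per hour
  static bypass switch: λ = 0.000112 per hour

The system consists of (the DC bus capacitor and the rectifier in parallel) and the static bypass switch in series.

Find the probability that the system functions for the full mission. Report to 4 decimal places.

0.7842

R(DC bus capacitor) = exp(−0.000157 × 2000) = 0.730519
R(rectifier) = exp(−0.0000363 × 2000) = 0.929973
R(static bypass switch) = exp(−0.000112 × 2000) = 0.799315
Parallel (DC bus capacitor and rectifier): 1 − (1 − 0.730519)(1 − 0.929973) = 0.981129
Series ([0.981129] and static bypass switch): 0.981129 × 0.799315 = 0.7842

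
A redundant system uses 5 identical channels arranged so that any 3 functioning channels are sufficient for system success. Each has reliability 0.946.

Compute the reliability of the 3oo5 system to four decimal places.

0.9986

R = Σ_{i=3}^{5} C(5,i) p^i (1−p)^{5−i} with p = 0.946
C(5,3)·0.946^3·0.054^2 = 0.024687
C(5,4)·0.946^4·0.054^1 = 0.216236
C(5,5)·0.946^5·0.054^0 = 0.757627
Sum = 0.9986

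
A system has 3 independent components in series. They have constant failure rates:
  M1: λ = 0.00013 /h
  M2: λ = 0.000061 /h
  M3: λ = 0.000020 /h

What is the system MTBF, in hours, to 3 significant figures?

Series of exponential components: λ_sys = Σ λ_i
λ_sys = 0.00013 + 0.000061 + 0.000020 = 2.1100e-04 /h
MTBF = 1 / λ_sys = 4740 h

4740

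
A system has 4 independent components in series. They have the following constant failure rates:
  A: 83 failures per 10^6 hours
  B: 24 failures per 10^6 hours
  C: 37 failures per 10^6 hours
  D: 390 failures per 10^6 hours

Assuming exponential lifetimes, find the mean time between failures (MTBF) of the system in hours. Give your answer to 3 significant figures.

Series of exponential components: λ_sys = Σ λ_i
λ_sys = 0.000083 + 0.000024 + 0.000037 + 0.00039 = 5.3400e-04 /h
MTBF = 1 / λ_sys = 1870 h

1870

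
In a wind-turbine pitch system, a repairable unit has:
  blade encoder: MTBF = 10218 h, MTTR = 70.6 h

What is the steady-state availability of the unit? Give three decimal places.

A(blade encoder) = MTBF/(MTBF+MTTR) = 10218/(10218+70.6) = 0.993

0.993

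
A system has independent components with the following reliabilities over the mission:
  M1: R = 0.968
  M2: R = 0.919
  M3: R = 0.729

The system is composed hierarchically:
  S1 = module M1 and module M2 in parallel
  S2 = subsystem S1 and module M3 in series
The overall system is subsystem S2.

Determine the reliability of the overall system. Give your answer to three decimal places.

0.727

Parallel (M1 and M2): 1 − (1 − 0.96800)(1 − 0.91900) = 0.99741
Series ([0.99741] and M3): 0.99741 × 0.72900 = 0.727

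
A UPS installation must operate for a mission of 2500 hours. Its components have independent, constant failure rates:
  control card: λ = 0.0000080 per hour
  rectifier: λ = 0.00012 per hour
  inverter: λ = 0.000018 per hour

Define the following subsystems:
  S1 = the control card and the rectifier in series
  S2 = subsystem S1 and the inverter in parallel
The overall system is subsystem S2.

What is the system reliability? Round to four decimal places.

0.9879

R(control card) = exp(−0.0000080 × 2500) = 0.980199
R(rectifier) = exp(−0.00012 × 2500) = 0.740818
R(inverter) = exp(−0.000018 × 2500) = 0.955997
Series (control card and rectifier): 0.980199 × 0.740818 = 0.726149
Parallel ([0.726149] and inverter): 1 − (1 − 0.726149)(1 − 0.955997) = 0.9879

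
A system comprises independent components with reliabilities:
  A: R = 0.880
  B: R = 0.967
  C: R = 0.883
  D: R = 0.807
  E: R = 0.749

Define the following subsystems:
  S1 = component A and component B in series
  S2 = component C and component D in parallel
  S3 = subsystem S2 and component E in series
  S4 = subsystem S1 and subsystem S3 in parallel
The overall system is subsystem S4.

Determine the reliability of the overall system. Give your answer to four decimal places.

0.9601

Series (A and B): 0.880000 × 0.967000 = 0.850960
Parallel (C and D): 1 − (1 − 0.883000)(1 − 0.807000) = 0.977419
Series ([0.977419] and E): 0.977419 × 0.749000 = 0.732087
Parallel ([0.850960] and [0.732087]): 1 − (1 − 0.850960)(1 − 0.732087) = 0.9601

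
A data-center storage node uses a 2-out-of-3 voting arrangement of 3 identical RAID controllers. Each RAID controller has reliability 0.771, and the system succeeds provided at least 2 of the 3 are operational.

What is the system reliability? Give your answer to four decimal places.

R = Σ_{i=2}^{3} C(3,i) p^i (1−p)^{3−i} with p = 0.771
C(3,2)·0.771^2·0.229^1 = 0.408381
C(3,3)·0.771^3·0.229^0 = 0.458314
Sum = 0.8667

0.8667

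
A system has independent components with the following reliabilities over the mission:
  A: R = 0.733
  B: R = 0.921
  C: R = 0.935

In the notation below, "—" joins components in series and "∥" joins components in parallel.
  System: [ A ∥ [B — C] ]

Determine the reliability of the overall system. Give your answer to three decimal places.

Series (B and C): 0.92100 × 0.93500 = 0.86114
Parallel (A and [0.86114]): 1 − (1 − 0.73300)(1 − 0.86114) = 0.963

0.963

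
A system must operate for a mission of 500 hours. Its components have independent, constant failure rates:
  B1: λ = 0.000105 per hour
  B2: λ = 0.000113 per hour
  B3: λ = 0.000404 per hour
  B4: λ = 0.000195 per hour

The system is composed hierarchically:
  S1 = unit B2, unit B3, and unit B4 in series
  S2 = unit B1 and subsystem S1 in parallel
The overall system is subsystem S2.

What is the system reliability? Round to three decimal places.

R(B1) = exp(−0.000105 × 500) = 0.94885
R(B2) = exp(−0.000113 × 500) = 0.94507
R(B3) = exp(−0.000404 × 500) = 0.81709
R(B4) = exp(−0.000195 × 500) = 0.90710
Series (B2, B3, and B4): 0.94507 × 0.81709 × 0.90710 = 0.70047
Parallel (B1 and [0.70047]): 1 − (1 − 0.94885)(1 − 0.70047) = 0.985

0.985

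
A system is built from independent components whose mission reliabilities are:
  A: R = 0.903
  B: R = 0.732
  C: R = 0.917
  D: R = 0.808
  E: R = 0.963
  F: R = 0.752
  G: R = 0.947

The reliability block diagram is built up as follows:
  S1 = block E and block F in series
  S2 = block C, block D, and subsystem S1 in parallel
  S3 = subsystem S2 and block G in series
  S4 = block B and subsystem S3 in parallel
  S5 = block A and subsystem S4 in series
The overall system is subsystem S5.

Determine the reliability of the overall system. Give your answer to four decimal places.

0.8892

Series (E and F): 0.963000 × 0.752000 = 0.724176
Parallel (C, D, and [0.724176]): 1 − (1 − 0.917000)(1 − 0.808000)(1 − 0.724176) = 0.995604
Series ([0.995604] and G): 0.995604 × 0.947000 = 0.942837
Parallel (B and [0.942837]): 1 − (1 − 0.732000)(1 − 0.942837) = 0.984680
Series (A and [0.984680]): 0.903000 × 0.984680 = 0.8892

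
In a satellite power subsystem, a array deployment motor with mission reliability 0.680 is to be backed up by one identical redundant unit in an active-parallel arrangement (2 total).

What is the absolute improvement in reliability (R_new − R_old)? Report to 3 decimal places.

R_before = 0.680
R_after = 1 − (1 − 0.680)^2 = 0.898
ΔR = 0.898 − 0.680 = 0.218

0.218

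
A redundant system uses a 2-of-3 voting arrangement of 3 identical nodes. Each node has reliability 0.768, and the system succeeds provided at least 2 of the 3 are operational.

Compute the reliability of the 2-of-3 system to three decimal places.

R = Σ_{i=2}^{3} C(3,i) p^i (1−p)^{3−i} with p = 0.768
C(3,2)·0.768^2·0.232^1 = 0.41052
C(3,3)·0.768^3·0.232^0 = 0.45298
Sum = 0.864

0.864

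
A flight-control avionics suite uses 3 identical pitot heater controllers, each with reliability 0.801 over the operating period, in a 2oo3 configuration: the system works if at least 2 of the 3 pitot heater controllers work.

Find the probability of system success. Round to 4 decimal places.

0.8970

R = Σ_{i=2}^{3} C(3,i) p^i (1−p)^{3−i} with p = 0.801
C(3,2)·0.801^2·0.199^1 = 0.383036
C(3,3)·0.801^3·0.199^0 = 0.513922
Sum = 0.8970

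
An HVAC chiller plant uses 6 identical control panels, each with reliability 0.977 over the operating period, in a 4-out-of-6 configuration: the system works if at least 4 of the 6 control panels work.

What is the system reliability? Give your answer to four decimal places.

0.9998

R = Σ_{i=4}^{6} C(6,i) p^i (1−p)^{6−i} with p = 0.977
C(6,4)·0.977^4·0.023^2 = 0.007230
C(6,5)·0.977^5·0.023^1 = 0.122843
C(6,6)·0.977^6·0.023^0 = 0.869696
Sum = 0.9998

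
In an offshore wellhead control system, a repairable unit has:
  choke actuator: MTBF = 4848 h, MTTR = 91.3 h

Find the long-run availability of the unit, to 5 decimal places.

0.98152

A(choke actuator) = MTBF/(MTBF+MTTR) = 4848/(4848+91.3) = 0.98152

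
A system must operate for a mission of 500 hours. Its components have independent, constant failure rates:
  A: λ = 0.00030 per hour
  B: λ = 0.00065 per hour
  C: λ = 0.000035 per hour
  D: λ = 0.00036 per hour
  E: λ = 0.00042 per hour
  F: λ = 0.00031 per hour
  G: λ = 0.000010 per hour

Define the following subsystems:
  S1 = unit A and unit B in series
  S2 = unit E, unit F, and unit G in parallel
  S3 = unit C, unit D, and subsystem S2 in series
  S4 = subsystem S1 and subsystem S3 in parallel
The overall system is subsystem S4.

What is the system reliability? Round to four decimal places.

0.9322

R(A) = exp(−0.00030 × 500) = 0.860708
R(B) = exp(−0.00065 × 500) = 0.722527
R(C) = exp(−0.000035 × 500) = 0.982652
R(D) = exp(−0.00036 × 500) = 0.835270
R(E) = exp(−0.00042 × 500) = 0.810584
R(F) = exp(−0.00031 × 500) = 0.856415
R(G) = exp(−0.000010 × 500) = 0.995012
Series (A and B): 0.860708 × 0.722527 = 0.621885
Parallel (E, F, and G): 1 − (1 − 0.810584)(1 − 0.856415)(1 − 0.995012) = 0.999864
Series (C, D, and [0.999864]): 0.982652 × 0.835270 × 0.999864 = 0.820668
Parallel ([0.621885] and [0.820668]): 1 − (1 − 0.621885)(1 − 0.820668) = 0.9322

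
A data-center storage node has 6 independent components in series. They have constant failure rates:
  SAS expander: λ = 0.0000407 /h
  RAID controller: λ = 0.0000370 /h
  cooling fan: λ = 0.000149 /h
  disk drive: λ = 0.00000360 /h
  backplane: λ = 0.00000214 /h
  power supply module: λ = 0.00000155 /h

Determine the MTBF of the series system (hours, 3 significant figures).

4270

Series of exponential components: λ_sys = Σ λ_i
λ_sys = 0.0000407 + 0.0000370 + 0.000149 + 0.00000360 + 0.00000214 + 0.00000155 = 2.3399e-04 /h
MTBF = 1 / λ_sys = 4270 h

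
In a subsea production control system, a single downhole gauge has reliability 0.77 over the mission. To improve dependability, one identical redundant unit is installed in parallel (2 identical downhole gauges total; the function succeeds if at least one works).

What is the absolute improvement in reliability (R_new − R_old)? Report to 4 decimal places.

0.1771

R_before = 0.77
R_after = 1 − (1 − 0.77)^2 = 0.9471
ΔR = 0.9471 − 0.77 = 0.1771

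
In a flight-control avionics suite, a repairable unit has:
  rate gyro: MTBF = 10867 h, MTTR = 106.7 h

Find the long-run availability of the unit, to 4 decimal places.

0.9903

A(rate gyro) = MTBF/(MTBF+MTTR) = 10867/(10867+106.7) = 0.9903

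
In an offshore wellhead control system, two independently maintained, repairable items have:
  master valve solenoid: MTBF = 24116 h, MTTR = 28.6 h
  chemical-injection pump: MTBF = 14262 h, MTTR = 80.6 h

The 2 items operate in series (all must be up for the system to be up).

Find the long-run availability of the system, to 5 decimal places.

0.99320

A(master valve solenoid) = MTBF/(MTBF+MTTR) = 24116/(24116+28.6) = 0.998815
A(chemical-injection pump) = MTBF/(MTBF+MTTR) = 14262/(14262+80.6) = 0.994380
Series availability: 0.998815 × 0.994380 = 0.99320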